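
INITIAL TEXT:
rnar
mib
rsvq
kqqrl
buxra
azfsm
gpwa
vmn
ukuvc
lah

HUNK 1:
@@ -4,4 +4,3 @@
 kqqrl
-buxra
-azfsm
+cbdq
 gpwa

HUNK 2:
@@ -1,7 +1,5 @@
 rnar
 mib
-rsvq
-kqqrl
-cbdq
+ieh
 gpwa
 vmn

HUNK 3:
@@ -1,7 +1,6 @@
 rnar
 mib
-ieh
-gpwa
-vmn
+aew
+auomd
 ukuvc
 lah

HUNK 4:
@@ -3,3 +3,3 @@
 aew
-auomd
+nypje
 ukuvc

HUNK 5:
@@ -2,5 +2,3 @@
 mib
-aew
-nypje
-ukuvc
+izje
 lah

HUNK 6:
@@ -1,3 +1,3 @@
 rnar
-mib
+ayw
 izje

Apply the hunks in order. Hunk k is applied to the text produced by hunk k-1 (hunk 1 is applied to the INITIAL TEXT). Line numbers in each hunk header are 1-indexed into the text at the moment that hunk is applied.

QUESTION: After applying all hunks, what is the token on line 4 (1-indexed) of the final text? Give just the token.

Hunk 1: at line 4 remove [buxra,azfsm] add [cbdq] -> 9 lines: rnar mib rsvq kqqrl cbdq gpwa vmn ukuvc lah
Hunk 2: at line 1 remove [rsvq,kqqrl,cbdq] add [ieh] -> 7 lines: rnar mib ieh gpwa vmn ukuvc lah
Hunk 3: at line 1 remove [ieh,gpwa,vmn] add [aew,auomd] -> 6 lines: rnar mib aew auomd ukuvc lah
Hunk 4: at line 3 remove [auomd] add [nypje] -> 6 lines: rnar mib aew nypje ukuvc lah
Hunk 5: at line 2 remove [aew,nypje,ukuvc] add [izje] -> 4 lines: rnar mib izje lah
Hunk 6: at line 1 remove [mib] add [ayw] -> 4 lines: rnar ayw izje lah
Final line 4: lah

Answer: lah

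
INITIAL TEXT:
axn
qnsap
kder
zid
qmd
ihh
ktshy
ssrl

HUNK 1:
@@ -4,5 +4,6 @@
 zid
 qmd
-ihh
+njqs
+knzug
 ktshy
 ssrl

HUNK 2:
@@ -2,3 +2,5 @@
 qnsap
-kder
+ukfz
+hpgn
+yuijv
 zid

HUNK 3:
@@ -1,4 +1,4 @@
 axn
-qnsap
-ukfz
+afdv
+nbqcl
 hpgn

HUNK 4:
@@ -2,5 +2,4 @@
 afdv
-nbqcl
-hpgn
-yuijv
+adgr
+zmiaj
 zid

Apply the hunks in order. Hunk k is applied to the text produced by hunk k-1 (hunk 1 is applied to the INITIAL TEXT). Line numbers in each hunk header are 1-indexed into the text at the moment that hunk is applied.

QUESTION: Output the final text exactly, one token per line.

Hunk 1: at line 4 remove [ihh] add [njqs,knzug] -> 9 lines: axn qnsap kder zid qmd njqs knzug ktshy ssrl
Hunk 2: at line 2 remove [kder] add [ukfz,hpgn,yuijv] -> 11 lines: axn qnsap ukfz hpgn yuijv zid qmd njqs knzug ktshy ssrl
Hunk 3: at line 1 remove [qnsap,ukfz] add [afdv,nbqcl] -> 11 lines: axn afdv nbqcl hpgn yuijv zid qmd njqs knzug ktshy ssrl
Hunk 4: at line 2 remove [nbqcl,hpgn,yuijv] add [adgr,zmiaj] -> 10 lines: axn afdv adgr zmiaj zid qmd njqs knzug ktshy ssrl

Answer: axn
afdv
adgr
zmiaj
zid
qmd
njqs
knzug
ktshy
ssrl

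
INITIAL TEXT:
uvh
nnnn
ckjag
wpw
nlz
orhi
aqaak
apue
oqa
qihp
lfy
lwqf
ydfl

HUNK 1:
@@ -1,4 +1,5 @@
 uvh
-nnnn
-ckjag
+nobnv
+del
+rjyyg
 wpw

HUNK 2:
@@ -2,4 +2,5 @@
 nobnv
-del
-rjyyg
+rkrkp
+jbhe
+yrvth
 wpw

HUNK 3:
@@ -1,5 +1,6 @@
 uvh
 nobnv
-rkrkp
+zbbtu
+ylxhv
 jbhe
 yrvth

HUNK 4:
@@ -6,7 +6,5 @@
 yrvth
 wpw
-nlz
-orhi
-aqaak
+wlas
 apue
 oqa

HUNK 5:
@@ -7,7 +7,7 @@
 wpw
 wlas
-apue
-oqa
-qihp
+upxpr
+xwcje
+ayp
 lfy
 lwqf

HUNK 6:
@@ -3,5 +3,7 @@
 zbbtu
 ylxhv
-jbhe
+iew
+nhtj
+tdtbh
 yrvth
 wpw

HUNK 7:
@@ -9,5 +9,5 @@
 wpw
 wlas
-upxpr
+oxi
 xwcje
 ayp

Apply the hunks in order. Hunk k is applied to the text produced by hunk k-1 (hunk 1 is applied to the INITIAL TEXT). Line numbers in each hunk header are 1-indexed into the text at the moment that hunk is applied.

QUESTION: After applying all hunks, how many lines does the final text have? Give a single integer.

Answer: 16

Derivation:
Hunk 1: at line 1 remove [nnnn,ckjag] add [nobnv,del,rjyyg] -> 14 lines: uvh nobnv del rjyyg wpw nlz orhi aqaak apue oqa qihp lfy lwqf ydfl
Hunk 2: at line 2 remove [del,rjyyg] add [rkrkp,jbhe,yrvth] -> 15 lines: uvh nobnv rkrkp jbhe yrvth wpw nlz orhi aqaak apue oqa qihp lfy lwqf ydfl
Hunk 3: at line 1 remove [rkrkp] add [zbbtu,ylxhv] -> 16 lines: uvh nobnv zbbtu ylxhv jbhe yrvth wpw nlz orhi aqaak apue oqa qihp lfy lwqf ydfl
Hunk 4: at line 6 remove [nlz,orhi,aqaak] add [wlas] -> 14 lines: uvh nobnv zbbtu ylxhv jbhe yrvth wpw wlas apue oqa qihp lfy lwqf ydfl
Hunk 5: at line 7 remove [apue,oqa,qihp] add [upxpr,xwcje,ayp] -> 14 lines: uvh nobnv zbbtu ylxhv jbhe yrvth wpw wlas upxpr xwcje ayp lfy lwqf ydfl
Hunk 6: at line 3 remove [jbhe] add [iew,nhtj,tdtbh] -> 16 lines: uvh nobnv zbbtu ylxhv iew nhtj tdtbh yrvth wpw wlas upxpr xwcje ayp lfy lwqf ydfl
Hunk 7: at line 9 remove [upxpr] add [oxi] -> 16 lines: uvh nobnv zbbtu ylxhv iew nhtj tdtbh yrvth wpw wlas oxi xwcje ayp lfy lwqf ydfl
Final line count: 16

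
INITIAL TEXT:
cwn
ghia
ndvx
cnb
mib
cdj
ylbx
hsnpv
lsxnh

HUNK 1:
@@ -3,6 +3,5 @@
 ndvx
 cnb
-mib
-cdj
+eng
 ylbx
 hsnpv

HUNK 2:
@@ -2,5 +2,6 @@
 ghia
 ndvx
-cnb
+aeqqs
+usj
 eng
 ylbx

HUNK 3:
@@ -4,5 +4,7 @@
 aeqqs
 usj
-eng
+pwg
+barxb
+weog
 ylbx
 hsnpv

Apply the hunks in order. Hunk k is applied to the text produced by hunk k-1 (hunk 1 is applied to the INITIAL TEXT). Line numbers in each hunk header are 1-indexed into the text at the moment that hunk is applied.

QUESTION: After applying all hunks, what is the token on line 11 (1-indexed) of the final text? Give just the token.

Answer: lsxnh

Derivation:
Hunk 1: at line 3 remove [mib,cdj] add [eng] -> 8 lines: cwn ghia ndvx cnb eng ylbx hsnpv lsxnh
Hunk 2: at line 2 remove [cnb] add [aeqqs,usj] -> 9 lines: cwn ghia ndvx aeqqs usj eng ylbx hsnpv lsxnh
Hunk 3: at line 4 remove [eng] add [pwg,barxb,weog] -> 11 lines: cwn ghia ndvx aeqqs usj pwg barxb weog ylbx hsnpv lsxnh
Final line 11: lsxnh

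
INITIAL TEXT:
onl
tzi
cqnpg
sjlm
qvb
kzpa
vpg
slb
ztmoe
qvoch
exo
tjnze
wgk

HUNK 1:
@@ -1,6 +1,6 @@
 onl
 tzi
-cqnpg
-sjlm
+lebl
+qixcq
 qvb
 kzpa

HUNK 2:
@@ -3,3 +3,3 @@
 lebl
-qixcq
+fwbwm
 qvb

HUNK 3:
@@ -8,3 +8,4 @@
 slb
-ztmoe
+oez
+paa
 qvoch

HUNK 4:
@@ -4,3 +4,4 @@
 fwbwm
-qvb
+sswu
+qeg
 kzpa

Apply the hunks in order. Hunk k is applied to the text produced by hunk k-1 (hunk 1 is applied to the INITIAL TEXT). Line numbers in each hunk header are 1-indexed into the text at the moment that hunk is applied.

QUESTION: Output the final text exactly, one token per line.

Hunk 1: at line 1 remove [cqnpg,sjlm] add [lebl,qixcq] -> 13 lines: onl tzi lebl qixcq qvb kzpa vpg slb ztmoe qvoch exo tjnze wgk
Hunk 2: at line 3 remove [qixcq] add [fwbwm] -> 13 lines: onl tzi lebl fwbwm qvb kzpa vpg slb ztmoe qvoch exo tjnze wgk
Hunk 3: at line 8 remove [ztmoe] add [oez,paa] -> 14 lines: onl tzi lebl fwbwm qvb kzpa vpg slb oez paa qvoch exo tjnze wgk
Hunk 4: at line 4 remove [qvb] add [sswu,qeg] -> 15 lines: onl tzi lebl fwbwm sswu qeg kzpa vpg slb oez paa qvoch exo tjnze wgk

Answer: onl
tzi
lebl
fwbwm
sswu
qeg
kzpa
vpg
slb
oez
paa
qvoch
exo
tjnze
wgk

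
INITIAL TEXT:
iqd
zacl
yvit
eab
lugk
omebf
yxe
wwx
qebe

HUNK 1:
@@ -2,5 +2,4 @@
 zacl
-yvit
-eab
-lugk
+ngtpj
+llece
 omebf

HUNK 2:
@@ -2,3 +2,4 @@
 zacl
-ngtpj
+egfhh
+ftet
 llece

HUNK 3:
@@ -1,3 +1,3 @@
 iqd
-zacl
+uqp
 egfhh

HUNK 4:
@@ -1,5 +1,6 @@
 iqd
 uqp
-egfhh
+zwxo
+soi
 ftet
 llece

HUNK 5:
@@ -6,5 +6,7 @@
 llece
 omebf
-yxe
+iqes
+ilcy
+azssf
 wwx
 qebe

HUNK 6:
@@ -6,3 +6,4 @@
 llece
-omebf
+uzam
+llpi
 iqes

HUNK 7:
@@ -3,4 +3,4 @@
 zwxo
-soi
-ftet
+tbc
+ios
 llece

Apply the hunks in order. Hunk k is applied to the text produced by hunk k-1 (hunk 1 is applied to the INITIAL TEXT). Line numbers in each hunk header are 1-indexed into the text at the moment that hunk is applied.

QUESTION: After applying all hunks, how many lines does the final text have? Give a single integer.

Hunk 1: at line 2 remove [yvit,eab,lugk] add [ngtpj,llece] -> 8 lines: iqd zacl ngtpj llece omebf yxe wwx qebe
Hunk 2: at line 2 remove [ngtpj] add [egfhh,ftet] -> 9 lines: iqd zacl egfhh ftet llece omebf yxe wwx qebe
Hunk 3: at line 1 remove [zacl] add [uqp] -> 9 lines: iqd uqp egfhh ftet llece omebf yxe wwx qebe
Hunk 4: at line 1 remove [egfhh] add [zwxo,soi] -> 10 lines: iqd uqp zwxo soi ftet llece omebf yxe wwx qebe
Hunk 5: at line 6 remove [yxe] add [iqes,ilcy,azssf] -> 12 lines: iqd uqp zwxo soi ftet llece omebf iqes ilcy azssf wwx qebe
Hunk 6: at line 6 remove [omebf] add [uzam,llpi] -> 13 lines: iqd uqp zwxo soi ftet llece uzam llpi iqes ilcy azssf wwx qebe
Hunk 7: at line 3 remove [soi,ftet] add [tbc,ios] -> 13 lines: iqd uqp zwxo tbc ios llece uzam llpi iqes ilcy azssf wwx qebe
Final line count: 13

Answer: 13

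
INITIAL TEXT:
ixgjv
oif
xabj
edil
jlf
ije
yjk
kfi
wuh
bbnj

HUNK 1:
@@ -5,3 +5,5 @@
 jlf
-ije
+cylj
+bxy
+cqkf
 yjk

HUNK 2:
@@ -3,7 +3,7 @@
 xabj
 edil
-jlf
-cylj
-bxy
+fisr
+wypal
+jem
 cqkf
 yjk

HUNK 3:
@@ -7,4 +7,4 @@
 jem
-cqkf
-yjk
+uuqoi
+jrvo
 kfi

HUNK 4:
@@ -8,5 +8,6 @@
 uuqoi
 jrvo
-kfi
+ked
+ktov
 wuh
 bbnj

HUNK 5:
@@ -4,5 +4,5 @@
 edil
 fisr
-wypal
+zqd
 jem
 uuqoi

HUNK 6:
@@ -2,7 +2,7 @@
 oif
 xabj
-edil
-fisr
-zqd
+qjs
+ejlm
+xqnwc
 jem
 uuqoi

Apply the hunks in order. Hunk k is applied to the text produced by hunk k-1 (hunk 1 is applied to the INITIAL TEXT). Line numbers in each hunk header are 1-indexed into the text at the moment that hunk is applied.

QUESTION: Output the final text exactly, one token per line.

Hunk 1: at line 5 remove [ije] add [cylj,bxy,cqkf] -> 12 lines: ixgjv oif xabj edil jlf cylj bxy cqkf yjk kfi wuh bbnj
Hunk 2: at line 3 remove [jlf,cylj,bxy] add [fisr,wypal,jem] -> 12 lines: ixgjv oif xabj edil fisr wypal jem cqkf yjk kfi wuh bbnj
Hunk 3: at line 7 remove [cqkf,yjk] add [uuqoi,jrvo] -> 12 lines: ixgjv oif xabj edil fisr wypal jem uuqoi jrvo kfi wuh bbnj
Hunk 4: at line 8 remove [kfi] add [ked,ktov] -> 13 lines: ixgjv oif xabj edil fisr wypal jem uuqoi jrvo ked ktov wuh bbnj
Hunk 5: at line 4 remove [wypal] add [zqd] -> 13 lines: ixgjv oif xabj edil fisr zqd jem uuqoi jrvo ked ktov wuh bbnj
Hunk 6: at line 2 remove [edil,fisr,zqd] add [qjs,ejlm,xqnwc] -> 13 lines: ixgjv oif xabj qjs ejlm xqnwc jem uuqoi jrvo ked ktov wuh bbnj

Answer: ixgjv
oif
xabj
qjs
ejlm
xqnwc
jem
uuqoi
jrvo
ked
ktov
wuh
bbnj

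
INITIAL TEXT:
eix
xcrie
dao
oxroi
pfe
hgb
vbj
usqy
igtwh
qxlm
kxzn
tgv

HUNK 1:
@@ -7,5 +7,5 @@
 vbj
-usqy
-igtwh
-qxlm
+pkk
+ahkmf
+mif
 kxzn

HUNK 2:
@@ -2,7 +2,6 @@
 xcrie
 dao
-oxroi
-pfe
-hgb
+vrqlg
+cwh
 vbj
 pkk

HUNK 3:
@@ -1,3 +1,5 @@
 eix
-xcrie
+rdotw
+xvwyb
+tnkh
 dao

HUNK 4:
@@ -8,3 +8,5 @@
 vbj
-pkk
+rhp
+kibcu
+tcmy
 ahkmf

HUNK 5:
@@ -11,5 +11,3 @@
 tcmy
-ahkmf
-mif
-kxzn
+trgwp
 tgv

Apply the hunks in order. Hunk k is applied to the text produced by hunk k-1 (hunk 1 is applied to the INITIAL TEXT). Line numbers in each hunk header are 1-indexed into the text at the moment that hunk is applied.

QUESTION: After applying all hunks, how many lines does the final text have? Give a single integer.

Answer: 13

Derivation:
Hunk 1: at line 7 remove [usqy,igtwh,qxlm] add [pkk,ahkmf,mif] -> 12 lines: eix xcrie dao oxroi pfe hgb vbj pkk ahkmf mif kxzn tgv
Hunk 2: at line 2 remove [oxroi,pfe,hgb] add [vrqlg,cwh] -> 11 lines: eix xcrie dao vrqlg cwh vbj pkk ahkmf mif kxzn tgv
Hunk 3: at line 1 remove [xcrie] add [rdotw,xvwyb,tnkh] -> 13 lines: eix rdotw xvwyb tnkh dao vrqlg cwh vbj pkk ahkmf mif kxzn tgv
Hunk 4: at line 8 remove [pkk] add [rhp,kibcu,tcmy] -> 15 lines: eix rdotw xvwyb tnkh dao vrqlg cwh vbj rhp kibcu tcmy ahkmf mif kxzn tgv
Hunk 5: at line 11 remove [ahkmf,mif,kxzn] add [trgwp] -> 13 lines: eix rdotw xvwyb tnkh dao vrqlg cwh vbj rhp kibcu tcmy trgwp tgv
Final line count: 13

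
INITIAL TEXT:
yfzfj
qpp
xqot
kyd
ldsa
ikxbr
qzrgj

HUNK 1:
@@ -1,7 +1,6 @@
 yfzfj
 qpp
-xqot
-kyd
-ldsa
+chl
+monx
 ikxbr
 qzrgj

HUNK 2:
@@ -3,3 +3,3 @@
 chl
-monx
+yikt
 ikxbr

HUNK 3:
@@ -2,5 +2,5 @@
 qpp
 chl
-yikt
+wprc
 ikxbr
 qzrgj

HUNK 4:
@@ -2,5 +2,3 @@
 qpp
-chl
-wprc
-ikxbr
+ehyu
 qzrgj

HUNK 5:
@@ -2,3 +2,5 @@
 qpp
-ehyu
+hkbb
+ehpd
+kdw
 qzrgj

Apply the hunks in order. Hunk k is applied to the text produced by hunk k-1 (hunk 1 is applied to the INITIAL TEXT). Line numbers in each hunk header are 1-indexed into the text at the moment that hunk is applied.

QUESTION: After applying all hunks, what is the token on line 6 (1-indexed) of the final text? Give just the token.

Hunk 1: at line 1 remove [xqot,kyd,ldsa] add [chl,monx] -> 6 lines: yfzfj qpp chl monx ikxbr qzrgj
Hunk 2: at line 3 remove [monx] add [yikt] -> 6 lines: yfzfj qpp chl yikt ikxbr qzrgj
Hunk 3: at line 2 remove [yikt] add [wprc] -> 6 lines: yfzfj qpp chl wprc ikxbr qzrgj
Hunk 4: at line 2 remove [chl,wprc,ikxbr] add [ehyu] -> 4 lines: yfzfj qpp ehyu qzrgj
Hunk 5: at line 2 remove [ehyu] add [hkbb,ehpd,kdw] -> 6 lines: yfzfj qpp hkbb ehpd kdw qzrgj
Final line 6: qzrgj

Answer: qzrgj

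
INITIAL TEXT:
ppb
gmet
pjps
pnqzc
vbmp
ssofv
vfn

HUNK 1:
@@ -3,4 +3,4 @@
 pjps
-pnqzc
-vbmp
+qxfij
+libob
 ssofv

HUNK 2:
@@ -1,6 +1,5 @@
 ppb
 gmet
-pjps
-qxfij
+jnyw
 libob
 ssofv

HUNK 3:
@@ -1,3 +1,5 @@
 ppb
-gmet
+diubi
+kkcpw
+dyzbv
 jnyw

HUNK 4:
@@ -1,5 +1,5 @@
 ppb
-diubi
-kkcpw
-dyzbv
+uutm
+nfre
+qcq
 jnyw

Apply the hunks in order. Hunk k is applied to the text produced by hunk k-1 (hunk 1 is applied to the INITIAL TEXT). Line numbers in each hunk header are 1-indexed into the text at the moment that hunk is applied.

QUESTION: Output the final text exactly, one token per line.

Answer: ppb
uutm
nfre
qcq
jnyw
libob
ssofv
vfn

Derivation:
Hunk 1: at line 3 remove [pnqzc,vbmp] add [qxfij,libob] -> 7 lines: ppb gmet pjps qxfij libob ssofv vfn
Hunk 2: at line 1 remove [pjps,qxfij] add [jnyw] -> 6 lines: ppb gmet jnyw libob ssofv vfn
Hunk 3: at line 1 remove [gmet] add [diubi,kkcpw,dyzbv] -> 8 lines: ppb diubi kkcpw dyzbv jnyw libob ssofv vfn
Hunk 4: at line 1 remove [diubi,kkcpw,dyzbv] add [uutm,nfre,qcq] -> 8 lines: ppb uutm nfre qcq jnyw libob ssofv vfn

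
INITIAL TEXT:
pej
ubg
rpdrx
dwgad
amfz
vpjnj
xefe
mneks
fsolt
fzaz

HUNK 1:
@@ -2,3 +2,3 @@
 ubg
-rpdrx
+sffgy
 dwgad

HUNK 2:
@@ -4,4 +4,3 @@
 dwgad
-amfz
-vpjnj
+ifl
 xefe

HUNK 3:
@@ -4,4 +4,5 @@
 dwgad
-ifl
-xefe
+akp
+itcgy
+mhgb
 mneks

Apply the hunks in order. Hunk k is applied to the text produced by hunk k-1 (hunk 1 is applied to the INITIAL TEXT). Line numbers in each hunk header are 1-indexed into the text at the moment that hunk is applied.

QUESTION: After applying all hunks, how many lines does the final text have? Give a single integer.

Answer: 10

Derivation:
Hunk 1: at line 2 remove [rpdrx] add [sffgy] -> 10 lines: pej ubg sffgy dwgad amfz vpjnj xefe mneks fsolt fzaz
Hunk 2: at line 4 remove [amfz,vpjnj] add [ifl] -> 9 lines: pej ubg sffgy dwgad ifl xefe mneks fsolt fzaz
Hunk 3: at line 4 remove [ifl,xefe] add [akp,itcgy,mhgb] -> 10 lines: pej ubg sffgy dwgad akp itcgy mhgb mneks fsolt fzaz
Final line count: 10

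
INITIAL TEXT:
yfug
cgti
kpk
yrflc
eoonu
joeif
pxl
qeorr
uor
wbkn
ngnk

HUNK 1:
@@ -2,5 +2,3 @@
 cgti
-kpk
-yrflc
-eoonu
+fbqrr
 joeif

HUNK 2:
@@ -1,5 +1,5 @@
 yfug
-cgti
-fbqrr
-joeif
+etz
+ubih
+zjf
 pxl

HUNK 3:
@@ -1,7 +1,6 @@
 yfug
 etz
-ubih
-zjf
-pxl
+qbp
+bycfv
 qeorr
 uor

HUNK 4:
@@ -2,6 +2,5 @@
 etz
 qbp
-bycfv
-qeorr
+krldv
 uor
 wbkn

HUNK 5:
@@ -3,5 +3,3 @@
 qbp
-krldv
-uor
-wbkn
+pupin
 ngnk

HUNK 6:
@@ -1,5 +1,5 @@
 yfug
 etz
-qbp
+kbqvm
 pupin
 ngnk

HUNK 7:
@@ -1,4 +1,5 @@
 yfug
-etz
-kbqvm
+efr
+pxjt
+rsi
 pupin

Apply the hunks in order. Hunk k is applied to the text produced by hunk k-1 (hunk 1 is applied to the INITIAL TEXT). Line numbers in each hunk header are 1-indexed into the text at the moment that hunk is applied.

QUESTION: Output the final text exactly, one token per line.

Answer: yfug
efr
pxjt
rsi
pupin
ngnk

Derivation:
Hunk 1: at line 2 remove [kpk,yrflc,eoonu] add [fbqrr] -> 9 lines: yfug cgti fbqrr joeif pxl qeorr uor wbkn ngnk
Hunk 2: at line 1 remove [cgti,fbqrr,joeif] add [etz,ubih,zjf] -> 9 lines: yfug etz ubih zjf pxl qeorr uor wbkn ngnk
Hunk 3: at line 1 remove [ubih,zjf,pxl] add [qbp,bycfv] -> 8 lines: yfug etz qbp bycfv qeorr uor wbkn ngnk
Hunk 4: at line 2 remove [bycfv,qeorr] add [krldv] -> 7 lines: yfug etz qbp krldv uor wbkn ngnk
Hunk 5: at line 3 remove [krldv,uor,wbkn] add [pupin] -> 5 lines: yfug etz qbp pupin ngnk
Hunk 6: at line 1 remove [qbp] add [kbqvm] -> 5 lines: yfug etz kbqvm pupin ngnk
Hunk 7: at line 1 remove [etz,kbqvm] add [efr,pxjt,rsi] -> 6 lines: yfug efr pxjt rsi pupin ngnk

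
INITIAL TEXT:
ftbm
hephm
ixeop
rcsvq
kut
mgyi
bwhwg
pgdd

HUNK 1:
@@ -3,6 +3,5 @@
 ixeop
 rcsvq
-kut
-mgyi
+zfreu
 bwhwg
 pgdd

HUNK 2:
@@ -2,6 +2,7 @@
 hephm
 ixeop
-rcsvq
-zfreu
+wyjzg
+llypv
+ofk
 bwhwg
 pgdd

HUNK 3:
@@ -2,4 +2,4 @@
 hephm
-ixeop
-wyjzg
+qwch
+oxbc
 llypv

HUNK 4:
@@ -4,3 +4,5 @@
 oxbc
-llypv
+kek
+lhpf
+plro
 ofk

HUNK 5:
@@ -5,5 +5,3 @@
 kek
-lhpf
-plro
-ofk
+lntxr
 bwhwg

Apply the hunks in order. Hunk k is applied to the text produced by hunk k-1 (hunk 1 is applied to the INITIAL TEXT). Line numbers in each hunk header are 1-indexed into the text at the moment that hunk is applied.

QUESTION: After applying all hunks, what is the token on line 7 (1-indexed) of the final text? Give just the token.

Answer: bwhwg

Derivation:
Hunk 1: at line 3 remove [kut,mgyi] add [zfreu] -> 7 lines: ftbm hephm ixeop rcsvq zfreu bwhwg pgdd
Hunk 2: at line 2 remove [rcsvq,zfreu] add [wyjzg,llypv,ofk] -> 8 lines: ftbm hephm ixeop wyjzg llypv ofk bwhwg pgdd
Hunk 3: at line 2 remove [ixeop,wyjzg] add [qwch,oxbc] -> 8 lines: ftbm hephm qwch oxbc llypv ofk bwhwg pgdd
Hunk 4: at line 4 remove [llypv] add [kek,lhpf,plro] -> 10 lines: ftbm hephm qwch oxbc kek lhpf plro ofk bwhwg pgdd
Hunk 5: at line 5 remove [lhpf,plro,ofk] add [lntxr] -> 8 lines: ftbm hephm qwch oxbc kek lntxr bwhwg pgdd
Final line 7: bwhwg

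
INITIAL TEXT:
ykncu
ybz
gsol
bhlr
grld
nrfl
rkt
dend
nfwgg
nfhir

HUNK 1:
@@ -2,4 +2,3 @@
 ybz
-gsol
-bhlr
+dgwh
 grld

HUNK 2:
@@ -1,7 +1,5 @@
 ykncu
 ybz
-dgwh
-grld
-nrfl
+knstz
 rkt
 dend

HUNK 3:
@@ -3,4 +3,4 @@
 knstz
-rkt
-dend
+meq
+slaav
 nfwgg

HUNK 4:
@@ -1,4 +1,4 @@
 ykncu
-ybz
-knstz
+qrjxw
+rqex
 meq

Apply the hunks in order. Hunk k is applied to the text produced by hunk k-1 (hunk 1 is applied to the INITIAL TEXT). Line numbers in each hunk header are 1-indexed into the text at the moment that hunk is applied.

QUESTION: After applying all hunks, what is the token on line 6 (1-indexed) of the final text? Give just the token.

Answer: nfwgg

Derivation:
Hunk 1: at line 2 remove [gsol,bhlr] add [dgwh] -> 9 lines: ykncu ybz dgwh grld nrfl rkt dend nfwgg nfhir
Hunk 2: at line 1 remove [dgwh,grld,nrfl] add [knstz] -> 7 lines: ykncu ybz knstz rkt dend nfwgg nfhir
Hunk 3: at line 3 remove [rkt,dend] add [meq,slaav] -> 7 lines: ykncu ybz knstz meq slaav nfwgg nfhir
Hunk 4: at line 1 remove [ybz,knstz] add [qrjxw,rqex] -> 7 lines: ykncu qrjxw rqex meq slaav nfwgg nfhir
Final line 6: nfwgg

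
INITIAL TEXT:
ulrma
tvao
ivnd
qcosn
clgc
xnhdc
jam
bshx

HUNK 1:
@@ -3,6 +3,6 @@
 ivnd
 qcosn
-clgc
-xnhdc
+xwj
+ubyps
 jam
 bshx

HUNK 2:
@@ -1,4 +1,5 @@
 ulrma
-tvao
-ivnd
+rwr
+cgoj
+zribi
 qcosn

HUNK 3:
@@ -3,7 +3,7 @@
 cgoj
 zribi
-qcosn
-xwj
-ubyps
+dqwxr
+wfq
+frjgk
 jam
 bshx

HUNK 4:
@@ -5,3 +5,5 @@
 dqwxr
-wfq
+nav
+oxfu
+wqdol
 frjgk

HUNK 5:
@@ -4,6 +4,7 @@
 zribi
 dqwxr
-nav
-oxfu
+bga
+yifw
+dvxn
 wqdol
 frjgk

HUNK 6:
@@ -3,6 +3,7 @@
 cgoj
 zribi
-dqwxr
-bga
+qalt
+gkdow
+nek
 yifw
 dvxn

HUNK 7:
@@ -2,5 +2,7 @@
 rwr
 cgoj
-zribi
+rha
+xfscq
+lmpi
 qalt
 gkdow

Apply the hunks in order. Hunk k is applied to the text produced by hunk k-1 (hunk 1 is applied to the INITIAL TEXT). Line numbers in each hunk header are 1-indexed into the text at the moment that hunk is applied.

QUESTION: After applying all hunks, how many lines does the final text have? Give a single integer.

Answer: 15

Derivation:
Hunk 1: at line 3 remove [clgc,xnhdc] add [xwj,ubyps] -> 8 lines: ulrma tvao ivnd qcosn xwj ubyps jam bshx
Hunk 2: at line 1 remove [tvao,ivnd] add [rwr,cgoj,zribi] -> 9 lines: ulrma rwr cgoj zribi qcosn xwj ubyps jam bshx
Hunk 3: at line 3 remove [qcosn,xwj,ubyps] add [dqwxr,wfq,frjgk] -> 9 lines: ulrma rwr cgoj zribi dqwxr wfq frjgk jam bshx
Hunk 4: at line 5 remove [wfq] add [nav,oxfu,wqdol] -> 11 lines: ulrma rwr cgoj zribi dqwxr nav oxfu wqdol frjgk jam bshx
Hunk 5: at line 4 remove [nav,oxfu] add [bga,yifw,dvxn] -> 12 lines: ulrma rwr cgoj zribi dqwxr bga yifw dvxn wqdol frjgk jam bshx
Hunk 6: at line 3 remove [dqwxr,bga] add [qalt,gkdow,nek] -> 13 lines: ulrma rwr cgoj zribi qalt gkdow nek yifw dvxn wqdol frjgk jam bshx
Hunk 7: at line 2 remove [zribi] add [rha,xfscq,lmpi] -> 15 lines: ulrma rwr cgoj rha xfscq lmpi qalt gkdow nek yifw dvxn wqdol frjgk jam bshx
Final line count: 15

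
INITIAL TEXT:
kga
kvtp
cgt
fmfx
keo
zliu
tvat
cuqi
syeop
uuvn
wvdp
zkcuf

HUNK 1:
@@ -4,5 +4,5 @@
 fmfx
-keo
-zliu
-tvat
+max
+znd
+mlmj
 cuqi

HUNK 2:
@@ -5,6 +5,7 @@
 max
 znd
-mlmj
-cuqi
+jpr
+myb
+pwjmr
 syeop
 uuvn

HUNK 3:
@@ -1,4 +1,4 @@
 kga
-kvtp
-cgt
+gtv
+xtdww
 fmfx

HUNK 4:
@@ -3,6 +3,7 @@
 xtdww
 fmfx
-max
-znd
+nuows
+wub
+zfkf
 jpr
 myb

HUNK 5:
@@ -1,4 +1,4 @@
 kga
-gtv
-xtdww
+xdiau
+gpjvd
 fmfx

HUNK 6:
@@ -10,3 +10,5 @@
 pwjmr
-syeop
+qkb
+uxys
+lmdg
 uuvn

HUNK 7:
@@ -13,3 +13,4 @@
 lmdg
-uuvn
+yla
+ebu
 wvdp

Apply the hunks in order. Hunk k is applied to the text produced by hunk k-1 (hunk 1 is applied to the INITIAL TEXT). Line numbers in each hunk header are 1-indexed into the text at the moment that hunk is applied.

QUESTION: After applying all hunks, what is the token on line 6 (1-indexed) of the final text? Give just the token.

Hunk 1: at line 4 remove [keo,zliu,tvat] add [max,znd,mlmj] -> 12 lines: kga kvtp cgt fmfx max znd mlmj cuqi syeop uuvn wvdp zkcuf
Hunk 2: at line 5 remove [mlmj,cuqi] add [jpr,myb,pwjmr] -> 13 lines: kga kvtp cgt fmfx max znd jpr myb pwjmr syeop uuvn wvdp zkcuf
Hunk 3: at line 1 remove [kvtp,cgt] add [gtv,xtdww] -> 13 lines: kga gtv xtdww fmfx max znd jpr myb pwjmr syeop uuvn wvdp zkcuf
Hunk 4: at line 3 remove [max,znd] add [nuows,wub,zfkf] -> 14 lines: kga gtv xtdww fmfx nuows wub zfkf jpr myb pwjmr syeop uuvn wvdp zkcuf
Hunk 5: at line 1 remove [gtv,xtdww] add [xdiau,gpjvd] -> 14 lines: kga xdiau gpjvd fmfx nuows wub zfkf jpr myb pwjmr syeop uuvn wvdp zkcuf
Hunk 6: at line 10 remove [syeop] add [qkb,uxys,lmdg] -> 16 lines: kga xdiau gpjvd fmfx nuows wub zfkf jpr myb pwjmr qkb uxys lmdg uuvn wvdp zkcuf
Hunk 7: at line 13 remove [uuvn] add [yla,ebu] -> 17 lines: kga xdiau gpjvd fmfx nuows wub zfkf jpr myb pwjmr qkb uxys lmdg yla ebu wvdp zkcuf
Final line 6: wub

Answer: wub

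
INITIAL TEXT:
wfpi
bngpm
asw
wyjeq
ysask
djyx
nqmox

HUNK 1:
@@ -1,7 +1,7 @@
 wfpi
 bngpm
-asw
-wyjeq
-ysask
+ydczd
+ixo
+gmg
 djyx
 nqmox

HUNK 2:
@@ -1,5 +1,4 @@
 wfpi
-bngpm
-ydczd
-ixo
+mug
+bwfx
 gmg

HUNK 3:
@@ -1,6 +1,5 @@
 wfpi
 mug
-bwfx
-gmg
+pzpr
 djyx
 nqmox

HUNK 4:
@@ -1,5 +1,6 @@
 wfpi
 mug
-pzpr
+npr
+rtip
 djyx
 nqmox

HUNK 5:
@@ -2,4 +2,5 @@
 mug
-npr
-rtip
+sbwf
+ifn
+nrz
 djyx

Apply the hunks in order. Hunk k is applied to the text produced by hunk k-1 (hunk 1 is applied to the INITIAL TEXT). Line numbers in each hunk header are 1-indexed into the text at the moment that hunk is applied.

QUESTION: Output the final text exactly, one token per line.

Answer: wfpi
mug
sbwf
ifn
nrz
djyx
nqmox

Derivation:
Hunk 1: at line 1 remove [asw,wyjeq,ysask] add [ydczd,ixo,gmg] -> 7 lines: wfpi bngpm ydczd ixo gmg djyx nqmox
Hunk 2: at line 1 remove [bngpm,ydczd,ixo] add [mug,bwfx] -> 6 lines: wfpi mug bwfx gmg djyx nqmox
Hunk 3: at line 1 remove [bwfx,gmg] add [pzpr] -> 5 lines: wfpi mug pzpr djyx nqmox
Hunk 4: at line 1 remove [pzpr] add [npr,rtip] -> 6 lines: wfpi mug npr rtip djyx nqmox
Hunk 5: at line 2 remove [npr,rtip] add [sbwf,ifn,nrz] -> 7 lines: wfpi mug sbwf ifn nrz djyx nqmox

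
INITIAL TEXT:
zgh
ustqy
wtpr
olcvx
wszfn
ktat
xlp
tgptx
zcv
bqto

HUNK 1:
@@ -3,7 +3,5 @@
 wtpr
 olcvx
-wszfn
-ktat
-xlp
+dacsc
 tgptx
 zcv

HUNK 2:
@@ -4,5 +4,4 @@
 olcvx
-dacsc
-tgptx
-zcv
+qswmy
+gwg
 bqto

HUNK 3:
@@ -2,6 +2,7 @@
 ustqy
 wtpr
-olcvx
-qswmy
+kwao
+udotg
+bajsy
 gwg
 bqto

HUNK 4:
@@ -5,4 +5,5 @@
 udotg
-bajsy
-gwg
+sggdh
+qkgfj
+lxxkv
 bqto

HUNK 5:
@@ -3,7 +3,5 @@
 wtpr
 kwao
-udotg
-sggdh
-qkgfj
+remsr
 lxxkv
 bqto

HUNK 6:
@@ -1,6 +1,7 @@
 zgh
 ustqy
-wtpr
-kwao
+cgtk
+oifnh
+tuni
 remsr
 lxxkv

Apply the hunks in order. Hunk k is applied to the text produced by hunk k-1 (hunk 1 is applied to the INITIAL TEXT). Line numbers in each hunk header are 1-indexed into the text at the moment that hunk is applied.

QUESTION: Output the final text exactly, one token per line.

Answer: zgh
ustqy
cgtk
oifnh
tuni
remsr
lxxkv
bqto

Derivation:
Hunk 1: at line 3 remove [wszfn,ktat,xlp] add [dacsc] -> 8 lines: zgh ustqy wtpr olcvx dacsc tgptx zcv bqto
Hunk 2: at line 4 remove [dacsc,tgptx,zcv] add [qswmy,gwg] -> 7 lines: zgh ustqy wtpr olcvx qswmy gwg bqto
Hunk 3: at line 2 remove [olcvx,qswmy] add [kwao,udotg,bajsy] -> 8 lines: zgh ustqy wtpr kwao udotg bajsy gwg bqto
Hunk 4: at line 5 remove [bajsy,gwg] add [sggdh,qkgfj,lxxkv] -> 9 lines: zgh ustqy wtpr kwao udotg sggdh qkgfj lxxkv bqto
Hunk 5: at line 3 remove [udotg,sggdh,qkgfj] add [remsr] -> 7 lines: zgh ustqy wtpr kwao remsr lxxkv bqto
Hunk 6: at line 1 remove [wtpr,kwao] add [cgtk,oifnh,tuni] -> 8 lines: zgh ustqy cgtk oifnh tuni remsr lxxkv bqto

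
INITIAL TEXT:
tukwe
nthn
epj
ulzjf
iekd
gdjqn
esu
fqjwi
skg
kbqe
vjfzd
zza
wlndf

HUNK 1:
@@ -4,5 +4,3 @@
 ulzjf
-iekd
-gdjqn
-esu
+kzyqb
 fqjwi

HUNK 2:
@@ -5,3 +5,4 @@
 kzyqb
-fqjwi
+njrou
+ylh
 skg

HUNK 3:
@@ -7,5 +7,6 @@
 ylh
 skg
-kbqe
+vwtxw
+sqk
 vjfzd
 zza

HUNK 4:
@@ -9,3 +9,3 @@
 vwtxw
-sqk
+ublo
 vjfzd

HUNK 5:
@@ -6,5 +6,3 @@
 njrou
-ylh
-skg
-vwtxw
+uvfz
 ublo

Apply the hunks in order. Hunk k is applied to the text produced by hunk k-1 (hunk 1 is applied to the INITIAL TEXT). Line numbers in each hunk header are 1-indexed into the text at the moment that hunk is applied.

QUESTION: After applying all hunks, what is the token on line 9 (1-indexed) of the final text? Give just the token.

Answer: vjfzd

Derivation:
Hunk 1: at line 4 remove [iekd,gdjqn,esu] add [kzyqb] -> 11 lines: tukwe nthn epj ulzjf kzyqb fqjwi skg kbqe vjfzd zza wlndf
Hunk 2: at line 5 remove [fqjwi] add [njrou,ylh] -> 12 lines: tukwe nthn epj ulzjf kzyqb njrou ylh skg kbqe vjfzd zza wlndf
Hunk 3: at line 7 remove [kbqe] add [vwtxw,sqk] -> 13 lines: tukwe nthn epj ulzjf kzyqb njrou ylh skg vwtxw sqk vjfzd zza wlndf
Hunk 4: at line 9 remove [sqk] add [ublo] -> 13 lines: tukwe nthn epj ulzjf kzyqb njrou ylh skg vwtxw ublo vjfzd zza wlndf
Hunk 5: at line 6 remove [ylh,skg,vwtxw] add [uvfz] -> 11 lines: tukwe nthn epj ulzjf kzyqb njrou uvfz ublo vjfzd zza wlndf
Final line 9: vjfzd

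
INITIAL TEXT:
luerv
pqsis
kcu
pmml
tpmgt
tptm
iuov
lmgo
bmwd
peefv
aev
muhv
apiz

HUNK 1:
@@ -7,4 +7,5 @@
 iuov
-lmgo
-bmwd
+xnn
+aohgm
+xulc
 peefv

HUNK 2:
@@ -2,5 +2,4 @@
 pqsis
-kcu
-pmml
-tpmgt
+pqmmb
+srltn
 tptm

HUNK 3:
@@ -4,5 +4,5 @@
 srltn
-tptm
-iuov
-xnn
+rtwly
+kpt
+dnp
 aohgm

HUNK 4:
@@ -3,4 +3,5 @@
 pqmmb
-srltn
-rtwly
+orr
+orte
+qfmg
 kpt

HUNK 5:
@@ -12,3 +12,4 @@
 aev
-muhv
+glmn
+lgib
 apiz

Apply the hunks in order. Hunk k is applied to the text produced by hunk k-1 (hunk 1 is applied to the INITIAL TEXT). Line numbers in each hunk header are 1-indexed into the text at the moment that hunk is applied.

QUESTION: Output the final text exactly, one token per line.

Answer: luerv
pqsis
pqmmb
orr
orte
qfmg
kpt
dnp
aohgm
xulc
peefv
aev
glmn
lgib
apiz

Derivation:
Hunk 1: at line 7 remove [lmgo,bmwd] add [xnn,aohgm,xulc] -> 14 lines: luerv pqsis kcu pmml tpmgt tptm iuov xnn aohgm xulc peefv aev muhv apiz
Hunk 2: at line 2 remove [kcu,pmml,tpmgt] add [pqmmb,srltn] -> 13 lines: luerv pqsis pqmmb srltn tptm iuov xnn aohgm xulc peefv aev muhv apiz
Hunk 3: at line 4 remove [tptm,iuov,xnn] add [rtwly,kpt,dnp] -> 13 lines: luerv pqsis pqmmb srltn rtwly kpt dnp aohgm xulc peefv aev muhv apiz
Hunk 4: at line 3 remove [srltn,rtwly] add [orr,orte,qfmg] -> 14 lines: luerv pqsis pqmmb orr orte qfmg kpt dnp aohgm xulc peefv aev muhv apiz
Hunk 5: at line 12 remove [muhv] add [glmn,lgib] -> 15 lines: luerv pqsis pqmmb orr orte qfmg kpt dnp aohgm xulc peefv aev glmn lgib apiz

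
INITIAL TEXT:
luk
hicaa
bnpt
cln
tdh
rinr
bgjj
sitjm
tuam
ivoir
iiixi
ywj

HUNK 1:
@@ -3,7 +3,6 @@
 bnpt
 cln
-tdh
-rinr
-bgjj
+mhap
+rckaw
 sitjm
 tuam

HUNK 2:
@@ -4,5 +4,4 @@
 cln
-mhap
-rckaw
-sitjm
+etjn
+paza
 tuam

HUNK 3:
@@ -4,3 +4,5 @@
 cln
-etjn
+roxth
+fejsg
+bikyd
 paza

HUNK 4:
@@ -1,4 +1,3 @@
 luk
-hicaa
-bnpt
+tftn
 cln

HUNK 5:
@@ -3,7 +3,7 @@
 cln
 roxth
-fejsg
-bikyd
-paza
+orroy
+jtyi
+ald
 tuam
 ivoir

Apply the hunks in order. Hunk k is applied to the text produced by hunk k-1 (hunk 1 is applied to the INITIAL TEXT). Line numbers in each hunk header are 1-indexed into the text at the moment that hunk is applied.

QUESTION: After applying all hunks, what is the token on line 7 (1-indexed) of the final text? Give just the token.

Hunk 1: at line 3 remove [tdh,rinr,bgjj] add [mhap,rckaw] -> 11 lines: luk hicaa bnpt cln mhap rckaw sitjm tuam ivoir iiixi ywj
Hunk 2: at line 4 remove [mhap,rckaw,sitjm] add [etjn,paza] -> 10 lines: luk hicaa bnpt cln etjn paza tuam ivoir iiixi ywj
Hunk 3: at line 4 remove [etjn] add [roxth,fejsg,bikyd] -> 12 lines: luk hicaa bnpt cln roxth fejsg bikyd paza tuam ivoir iiixi ywj
Hunk 4: at line 1 remove [hicaa,bnpt] add [tftn] -> 11 lines: luk tftn cln roxth fejsg bikyd paza tuam ivoir iiixi ywj
Hunk 5: at line 3 remove [fejsg,bikyd,paza] add [orroy,jtyi,ald] -> 11 lines: luk tftn cln roxth orroy jtyi ald tuam ivoir iiixi ywj
Final line 7: ald

Answer: ald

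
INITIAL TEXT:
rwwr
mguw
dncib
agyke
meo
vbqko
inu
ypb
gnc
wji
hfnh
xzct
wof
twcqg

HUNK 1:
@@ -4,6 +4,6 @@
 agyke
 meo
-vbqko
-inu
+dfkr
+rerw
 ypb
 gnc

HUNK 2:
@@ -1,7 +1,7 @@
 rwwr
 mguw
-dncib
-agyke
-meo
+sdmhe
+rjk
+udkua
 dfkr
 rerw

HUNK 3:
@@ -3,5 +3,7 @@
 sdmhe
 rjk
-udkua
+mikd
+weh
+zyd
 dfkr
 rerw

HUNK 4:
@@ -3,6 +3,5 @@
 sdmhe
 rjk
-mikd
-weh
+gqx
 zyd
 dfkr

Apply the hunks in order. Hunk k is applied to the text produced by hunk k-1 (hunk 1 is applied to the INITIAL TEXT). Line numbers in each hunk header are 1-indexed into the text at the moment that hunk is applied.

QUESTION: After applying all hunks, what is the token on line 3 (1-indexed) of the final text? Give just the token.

Hunk 1: at line 4 remove [vbqko,inu] add [dfkr,rerw] -> 14 lines: rwwr mguw dncib agyke meo dfkr rerw ypb gnc wji hfnh xzct wof twcqg
Hunk 2: at line 1 remove [dncib,agyke,meo] add [sdmhe,rjk,udkua] -> 14 lines: rwwr mguw sdmhe rjk udkua dfkr rerw ypb gnc wji hfnh xzct wof twcqg
Hunk 3: at line 3 remove [udkua] add [mikd,weh,zyd] -> 16 lines: rwwr mguw sdmhe rjk mikd weh zyd dfkr rerw ypb gnc wji hfnh xzct wof twcqg
Hunk 4: at line 3 remove [mikd,weh] add [gqx] -> 15 lines: rwwr mguw sdmhe rjk gqx zyd dfkr rerw ypb gnc wji hfnh xzct wof twcqg
Final line 3: sdmhe

Answer: sdmhe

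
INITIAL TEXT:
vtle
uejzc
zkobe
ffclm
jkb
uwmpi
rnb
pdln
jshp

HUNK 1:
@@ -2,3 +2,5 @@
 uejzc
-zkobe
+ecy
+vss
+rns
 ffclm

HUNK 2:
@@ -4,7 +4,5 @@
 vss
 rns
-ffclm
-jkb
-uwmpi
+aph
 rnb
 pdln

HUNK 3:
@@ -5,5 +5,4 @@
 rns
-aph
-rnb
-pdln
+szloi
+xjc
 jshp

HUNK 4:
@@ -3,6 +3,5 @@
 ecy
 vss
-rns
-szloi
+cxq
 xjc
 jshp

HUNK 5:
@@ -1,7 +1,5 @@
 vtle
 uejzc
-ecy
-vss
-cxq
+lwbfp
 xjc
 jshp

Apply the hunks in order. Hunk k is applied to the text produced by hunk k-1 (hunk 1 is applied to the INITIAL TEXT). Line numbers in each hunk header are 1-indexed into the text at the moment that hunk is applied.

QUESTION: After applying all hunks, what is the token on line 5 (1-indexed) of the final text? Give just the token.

Hunk 1: at line 2 remove [zkobe] add [ecy,vss,rns] -> 11 lines: vtle uejzc ecy vss rns ffclm jkb uwmpi rnb pdln jshp
Hunk 2: at line 4 remove [ffclm,jkb,uwmpi] add [aph] -> 9 lines: vtle uejzc ecy vss rns aph rnb pdln jshp
Hunk 3: at line 5 remove [aph,rnb,pdln] add [szloi,xjc] -> 8 lines: vtle uejzc ecy vss rns szloi xjc jshp
Hunk 4: at line 3 remove [rns,szloi] add [cxq] -> 7 lines: vtle uejzc ecy vss cxq xjc jshp
Hunk 5: at line 1 remove [ecy,vss,cxq] add [lwbfp] -> 5 lines: vtle uejzc lwbfp xjc jshp
Final line 5: jshp

Answer: jshp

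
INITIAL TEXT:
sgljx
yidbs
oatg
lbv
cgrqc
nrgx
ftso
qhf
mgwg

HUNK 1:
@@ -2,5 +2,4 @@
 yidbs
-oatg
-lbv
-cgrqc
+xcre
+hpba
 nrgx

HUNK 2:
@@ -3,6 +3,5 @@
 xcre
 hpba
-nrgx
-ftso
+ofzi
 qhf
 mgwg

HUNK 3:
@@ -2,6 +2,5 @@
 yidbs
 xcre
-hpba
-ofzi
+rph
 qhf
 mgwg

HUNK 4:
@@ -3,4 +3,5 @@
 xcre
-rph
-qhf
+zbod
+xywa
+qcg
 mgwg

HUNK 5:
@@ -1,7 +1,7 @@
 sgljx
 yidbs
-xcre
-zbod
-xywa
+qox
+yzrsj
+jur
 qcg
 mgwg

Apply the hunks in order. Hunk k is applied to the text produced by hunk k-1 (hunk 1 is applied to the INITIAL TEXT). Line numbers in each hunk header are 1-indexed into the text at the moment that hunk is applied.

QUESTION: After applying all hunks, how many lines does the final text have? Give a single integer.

Answer: 7

Derivation:
Hunk 1: at line 2 remove [oatg,lbv,cgrqc] add [xcre,hpba] -> 8 lines: sgljx yidbs xcre hpba nrgx ftso qhf mgwg
Hunk 2: at line 3 remove [nrgx,ftso] add [ofzi] -> 7 lines: sgljx yidbs xcre hpba ofzi qhf mgwg
Hunk 3: at line 2 remove [hpba,ofzi] add [rph] -> 6 lines: sgljx yidbs xcre rph qhf mgwg
Hunk 4: at line 3 remove [rph,qhf] add [zbod,xywa,qcg] -> 7 lines: sgljx yidbs xcre zbod xywa qcg mgwg
Hunk 5: at line 1 remove [xcre,zbod,xywa] add [qox,yzrsj,jur] -> 7 lines: sgljx yidbs qox yzrsj jur qcg mgwg
Final line count: 7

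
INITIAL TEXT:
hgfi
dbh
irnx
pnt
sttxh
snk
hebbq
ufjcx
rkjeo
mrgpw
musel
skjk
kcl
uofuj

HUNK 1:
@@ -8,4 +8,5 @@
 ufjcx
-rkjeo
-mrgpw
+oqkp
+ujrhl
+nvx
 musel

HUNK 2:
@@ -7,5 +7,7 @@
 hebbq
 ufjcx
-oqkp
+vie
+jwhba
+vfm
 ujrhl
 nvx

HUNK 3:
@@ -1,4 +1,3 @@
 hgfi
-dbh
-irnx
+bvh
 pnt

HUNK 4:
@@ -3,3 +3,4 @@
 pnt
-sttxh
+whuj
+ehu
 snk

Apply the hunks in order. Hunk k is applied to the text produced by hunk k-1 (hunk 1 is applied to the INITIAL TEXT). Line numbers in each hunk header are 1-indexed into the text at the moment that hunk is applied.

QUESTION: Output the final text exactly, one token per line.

Hunk 1: at line 8 remove [rkjeo,mrgpw] add [oqkp,ujrhl,nvx] -> 15 lines: hgfi dbh irnx pnt sttxh snk hebbq ufjcx oqkp ujrhl nvx musel skjk kcl uofuj
Hunk 2: at line 7 remove [oqkp] add [vie,jwhba,vfm] -> 17 lines: hgfi dbh irnx pnt sttxh snk hebbq ufjcx vie jwhba vfm ujrhl nvx musel skjk kcl uofuj
Hunk 3: at line 1 remove [dbh,irnx] add [bvh] -> 16 lines: hgfi bvh pnt sttxh snk hebbq ufjcx vie jwhba vfm ujrhl nvx musel skjk kcl uofuj
Hunk 4: at line 3 remove [sttxh] add [whuj,ehu] -> 17 lines: hgfi bvh pnt whuj ehu snk hebbq ufjcx vie jwhba vfm ujrhl nvx musel skjk kcl uofuj

Answer: hgfi
bvh
pnt
whuj
ehu
snk
hebbq
ufjcx
vie
jwhba
vfm
ujrhl
nvx
musel
skjk
kcl
uofuj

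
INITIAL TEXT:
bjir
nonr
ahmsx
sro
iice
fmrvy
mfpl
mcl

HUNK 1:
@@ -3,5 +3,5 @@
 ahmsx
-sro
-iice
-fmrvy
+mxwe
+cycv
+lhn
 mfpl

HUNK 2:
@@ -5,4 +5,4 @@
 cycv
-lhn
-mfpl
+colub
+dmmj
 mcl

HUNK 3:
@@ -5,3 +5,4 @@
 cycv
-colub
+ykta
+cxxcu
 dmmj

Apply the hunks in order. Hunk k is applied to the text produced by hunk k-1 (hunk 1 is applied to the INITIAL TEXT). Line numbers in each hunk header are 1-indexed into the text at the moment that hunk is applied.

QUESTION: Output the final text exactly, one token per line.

Hunk 1: at line 3 remove [sro,iice,fmrvy] add [mxwe,cycv,lhn] -> 8 lines: bjir nonr ahmsx mxwe cycv lhn mfpl mcl
Hunk 2: at line 5 remove [lhn,mfpl] add [colub,dmmj] -> 8 lines: bjir nonr ahmsx mxwe cycv colub dmmj mcl
Hunk 3: at line 5 remove [colub] add [ykta,cxxcu] -> 9 lines: bjir nonr ahmsx mxwe cycv ykta cxxcu dmmj mcl

Answer: bjir
nonr
ahmsx
mxwe
cycv
ykta
cxxcu
dmmj
mcl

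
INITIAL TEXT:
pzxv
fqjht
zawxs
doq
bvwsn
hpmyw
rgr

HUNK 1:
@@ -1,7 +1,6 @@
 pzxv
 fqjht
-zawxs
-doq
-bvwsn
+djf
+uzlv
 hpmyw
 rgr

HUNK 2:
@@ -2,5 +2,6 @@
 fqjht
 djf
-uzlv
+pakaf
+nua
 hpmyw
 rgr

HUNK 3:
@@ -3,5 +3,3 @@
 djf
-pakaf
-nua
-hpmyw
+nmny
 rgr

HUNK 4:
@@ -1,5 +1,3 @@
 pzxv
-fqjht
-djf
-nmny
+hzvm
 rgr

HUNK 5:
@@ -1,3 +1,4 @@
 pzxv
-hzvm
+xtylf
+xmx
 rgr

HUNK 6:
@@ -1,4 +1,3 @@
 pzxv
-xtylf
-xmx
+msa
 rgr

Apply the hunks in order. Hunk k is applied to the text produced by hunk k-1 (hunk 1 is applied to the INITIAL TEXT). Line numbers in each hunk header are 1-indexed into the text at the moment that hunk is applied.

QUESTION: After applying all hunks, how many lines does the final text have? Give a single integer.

Hunk 1: at line 1 remove [zawxs,doq,bvwsn] add [djf,uzlv] -> 6 lines: pzxv fqjht djf uzlv hpmyw rgr
Hunk 2: at line 2 remove [uzlv] add [pakaf,nua] -> 7 lines: pzxv fqjht djf pakaf nua hpmyw rgr
Hunk 3: at line 3 remove [pakaf,nua,hpmyw] add [nmny] -> 5 lines: pzxv fqjht djf nmny rgr
Hunk 4: at line 1 remove [fqjht,djf,nmny] add [hzvm] -> 3 lines: pzxv hzvm rgr
Hunk 5: at line 1 remove [hzvm] add [xtylf,xmx] -> 4 lines: pzxv xtylf xmx rgr
Hunk 6: at line 1 remove [xtylf,xmx] add [msa] -> 3 lines: pzxv msa rgr
Final line count: 3

Answer: 3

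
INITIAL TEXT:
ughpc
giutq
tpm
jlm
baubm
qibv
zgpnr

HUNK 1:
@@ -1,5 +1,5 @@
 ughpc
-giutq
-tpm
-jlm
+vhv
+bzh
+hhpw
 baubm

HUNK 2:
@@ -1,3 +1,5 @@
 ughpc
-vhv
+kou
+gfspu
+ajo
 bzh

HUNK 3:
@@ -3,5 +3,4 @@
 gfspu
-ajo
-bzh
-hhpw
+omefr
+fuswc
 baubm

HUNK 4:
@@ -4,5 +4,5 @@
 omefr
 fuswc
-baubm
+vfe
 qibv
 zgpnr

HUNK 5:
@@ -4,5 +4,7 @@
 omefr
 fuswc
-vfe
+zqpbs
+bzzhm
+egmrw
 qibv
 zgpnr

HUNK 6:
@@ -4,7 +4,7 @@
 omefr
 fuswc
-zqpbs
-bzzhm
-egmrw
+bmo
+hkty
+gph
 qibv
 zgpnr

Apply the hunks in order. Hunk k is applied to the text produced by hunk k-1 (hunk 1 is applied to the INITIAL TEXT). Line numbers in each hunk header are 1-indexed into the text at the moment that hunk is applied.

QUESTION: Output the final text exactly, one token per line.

Answer: ughpc
kou
gfspu
omefr
fuswc
bmo
hkty
gph
qibv
zgpnr

Derivation:
Hunk 1: at line 1 remove [giutq,tpm,jlm] add [vhv,bzh,hhpw] -> 7 lines: ughpc vhv bzh hhpw baubm qibv zgpnr
Hunk 2: at line 1 remove [vhv] add [kou,gfspu,ajo] -> 9 lines: ughpc kou gfspu ajo bzh hhpw baubm qibv zgpnr
Hunk 3: at line 3 remove [ajo,bzh,hhpw] add [omefr,fuswc] -> 8 lines: ughpc kou gfspu omefr fuswc baubm qibv zgpnr
Hunk 4: at line 4 remove [baubm] add [vfe] -> 8 lines: ughpc kou gfspu omefr fuswc vfe qibv zgpnr
Hunk 5: at line 4 remove [vfe] add [zqpbs,bzzhm,egmrw] -> 10 lines: ughpc kou gfspu omefr fuswc zqpbs bzzhm egmrw qibv zgpnr
Hunk 6: at line 4 remove [zqpbs,bzzhm,egmrw] add [bmo,hkty,gph] -> 10 lines: ughpc kou gfspu omefr fuswc bmo hkty gph qibv zgpnr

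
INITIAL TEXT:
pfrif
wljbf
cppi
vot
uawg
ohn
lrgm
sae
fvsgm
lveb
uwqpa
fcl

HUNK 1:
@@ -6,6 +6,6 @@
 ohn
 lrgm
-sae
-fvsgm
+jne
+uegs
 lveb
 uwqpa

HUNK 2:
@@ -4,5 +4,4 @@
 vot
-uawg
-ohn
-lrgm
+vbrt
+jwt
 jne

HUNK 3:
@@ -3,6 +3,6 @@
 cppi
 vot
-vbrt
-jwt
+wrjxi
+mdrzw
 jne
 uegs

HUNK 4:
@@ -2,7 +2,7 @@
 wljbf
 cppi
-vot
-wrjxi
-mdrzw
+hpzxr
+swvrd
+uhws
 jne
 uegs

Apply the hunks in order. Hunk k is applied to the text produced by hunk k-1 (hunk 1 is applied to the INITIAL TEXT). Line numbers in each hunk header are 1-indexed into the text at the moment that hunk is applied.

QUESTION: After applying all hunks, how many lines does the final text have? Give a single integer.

Hunk 1: at line 6 remove [sae,fvsgm] add [jne,uegs] -> 12 lines: pfrif wljbf cppi vot uawg ohn lrgm jne uegs lveb uwqpa fcl
Hunk 2: at line 4 remove [uawg,ohn,lrgm] add [vbrt,jwt] -> 11 lines: pfrif wljbf cppi vot vbrt jwt jne uegs lveb uwqpa fcl
Hunk 3: at line 3 remove [vbrt,jwt] add [wrjxi,mdrzw] -> 11 lines: pfrif wljbf cppi vot wrjxi mdrzw jne uegs lveb uwqpa fcl
Hunk 4: at line 2 remove [vot,wrjxi,mdrzw] add [hpzxr,swvrd,uhws] -> 11 lines: pfrif wljbf cppi hpzxr swvrd uhws jne uegs lveb uwqpa fcl
Final line count: 11

Answer: 11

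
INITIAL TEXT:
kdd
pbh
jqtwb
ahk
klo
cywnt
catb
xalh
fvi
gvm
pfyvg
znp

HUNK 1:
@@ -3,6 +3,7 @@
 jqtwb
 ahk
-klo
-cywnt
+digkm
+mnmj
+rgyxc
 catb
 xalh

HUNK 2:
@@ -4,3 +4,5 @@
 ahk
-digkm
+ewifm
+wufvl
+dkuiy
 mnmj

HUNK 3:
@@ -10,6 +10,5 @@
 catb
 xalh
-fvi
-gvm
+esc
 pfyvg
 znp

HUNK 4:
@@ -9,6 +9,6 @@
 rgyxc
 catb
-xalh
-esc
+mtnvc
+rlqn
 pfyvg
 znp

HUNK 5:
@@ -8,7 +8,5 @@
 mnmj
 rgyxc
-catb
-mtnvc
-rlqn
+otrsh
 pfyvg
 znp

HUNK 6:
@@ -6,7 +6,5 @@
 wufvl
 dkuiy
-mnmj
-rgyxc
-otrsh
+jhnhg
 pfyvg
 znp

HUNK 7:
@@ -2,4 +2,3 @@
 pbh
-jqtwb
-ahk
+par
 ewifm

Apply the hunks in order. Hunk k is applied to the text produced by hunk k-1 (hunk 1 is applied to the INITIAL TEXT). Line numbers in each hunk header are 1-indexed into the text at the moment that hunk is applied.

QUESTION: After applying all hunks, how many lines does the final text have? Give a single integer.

Answer: 9

Derivation:
Hunk 1: at line 3 remove [klo,cywnt] add [digkm,mnmj,rgyxc] -> 13 lines: kdd pbh jqtwb ahk digkm mnmj rgyxc catb xalh fvi gvm pfyvg znp
Hunk 2: at line 4 remove [digkm] add [ewifm,wufvl,dkuiy] -> 15 lines: kdd pbh jqtwb ahk ewifm wufvl dkuiy mnmj rgyxc catb xalh fvi gvm pfyvg znp
Hunk 3: at line 10 remove [fvi,gvm] add [esc] -> 14 lines: kdd pbh jqtwb ahk ewifm wufvl dkuiy mnmj rgyxc catb xalh esc pfyvg znp
Hunk 4: at line 9 remove [xalh,esc] add [mtnvc,rlqn] -> 14 lines: kdd pbh jqtwb ahk ewifm wufvl dkuiy mnmj rgyxc catb mtnvc rlqn pfyvg znp
Hunk 5: at line 8 remove [catb,mtnvc,rlqn] add [otrsh] -> 12 lines: kdd pbh jqtwb ahk ewifm wufvl dkuiy mnmj rgyxc otrsh pfyvg znp
Hunk 6: at line 6 remove [mnmj,rgyxc,otrsh] add [jhnhg] -> 10 lines: kdd pbh jqtwb ahk ewifm wufvl dkuiy jhnhg pfyvg znp
Hunk 7: at line 2 remove [jqtwb,ahk] add [par] -> 9 lines: kdd pbh par ewifm wufvl dkuiy jhnhg pfyvg znp
Final line count: 9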